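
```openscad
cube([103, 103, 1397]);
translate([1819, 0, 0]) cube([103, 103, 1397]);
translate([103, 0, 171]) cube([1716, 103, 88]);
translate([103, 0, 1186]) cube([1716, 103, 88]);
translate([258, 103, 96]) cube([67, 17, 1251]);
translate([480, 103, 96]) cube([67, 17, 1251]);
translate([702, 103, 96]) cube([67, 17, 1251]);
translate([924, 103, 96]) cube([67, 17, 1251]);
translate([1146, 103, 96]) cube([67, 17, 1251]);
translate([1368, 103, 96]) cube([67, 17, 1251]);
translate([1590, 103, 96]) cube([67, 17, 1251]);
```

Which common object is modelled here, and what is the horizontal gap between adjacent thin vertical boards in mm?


A fence section. The picket gap is 155 mm.

Two posts, two rails, 7 pickets — a fence section. Span 1716 mm holds 7 pickets of 67 mm with 8 equal gaps: ⌊(1716 − 7·67) / 8⌋ = 155 mm.


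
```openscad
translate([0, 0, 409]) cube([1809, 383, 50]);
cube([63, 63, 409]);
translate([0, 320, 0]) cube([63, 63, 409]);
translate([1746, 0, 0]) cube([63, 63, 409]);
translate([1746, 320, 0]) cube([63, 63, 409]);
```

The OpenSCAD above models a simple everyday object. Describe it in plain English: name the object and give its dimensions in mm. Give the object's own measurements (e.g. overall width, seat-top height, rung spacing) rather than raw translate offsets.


A bench: a 1809×383 mm seat slab, 50 mm thick, top at z = 459 mm, on four 63×63 mm square legs flush with the seat corners and standing on z = 0.


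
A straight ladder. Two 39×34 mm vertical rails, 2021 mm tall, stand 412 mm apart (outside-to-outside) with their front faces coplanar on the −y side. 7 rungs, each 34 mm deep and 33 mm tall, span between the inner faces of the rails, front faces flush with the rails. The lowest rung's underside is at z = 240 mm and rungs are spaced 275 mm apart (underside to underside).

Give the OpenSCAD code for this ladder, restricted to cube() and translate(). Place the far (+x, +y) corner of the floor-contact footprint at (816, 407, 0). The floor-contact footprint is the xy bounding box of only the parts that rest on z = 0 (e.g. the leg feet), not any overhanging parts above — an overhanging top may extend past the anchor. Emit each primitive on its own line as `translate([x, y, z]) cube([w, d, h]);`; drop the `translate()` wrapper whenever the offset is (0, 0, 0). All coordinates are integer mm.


translate([404, 373, 0]) cube([39, 34, 2021]);
translate([777, 373, 0]) cube([39, 34, 2021]);
translate([443, 373, 240]) cube([334, 34, 33]);
translate([443, 373, 515]) cube([334, 34, 33]);
translate([443, 373, 790]) cube([334, 34, 33]);
translate([443, 373, 1065]) cube([334, 34, 33]);
translate([443, 373, 1340]) cube([334, 34, 33]);
translate([443, 373, 1615]) cube([334, 34, 33]);
translate([443, 373, 1890]) cube([334, 34, 33]);


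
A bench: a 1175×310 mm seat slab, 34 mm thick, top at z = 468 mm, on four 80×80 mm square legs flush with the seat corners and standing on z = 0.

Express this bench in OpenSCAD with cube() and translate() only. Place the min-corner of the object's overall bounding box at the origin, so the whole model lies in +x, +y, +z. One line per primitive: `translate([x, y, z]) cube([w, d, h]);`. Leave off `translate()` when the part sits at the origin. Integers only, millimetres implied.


// leg_h = 468 − 34 = 434
translate([0, 0, 434]) cube([1175, 310, 34]);
cube([80, 80, 434]);
translate([0, 230, 0]) cube([80, 80, 434]);
translate([1095, 0, 0]) cube([80, 80, 434]);
translate([1095, 230, 0]) cube([80, 80, 434]);


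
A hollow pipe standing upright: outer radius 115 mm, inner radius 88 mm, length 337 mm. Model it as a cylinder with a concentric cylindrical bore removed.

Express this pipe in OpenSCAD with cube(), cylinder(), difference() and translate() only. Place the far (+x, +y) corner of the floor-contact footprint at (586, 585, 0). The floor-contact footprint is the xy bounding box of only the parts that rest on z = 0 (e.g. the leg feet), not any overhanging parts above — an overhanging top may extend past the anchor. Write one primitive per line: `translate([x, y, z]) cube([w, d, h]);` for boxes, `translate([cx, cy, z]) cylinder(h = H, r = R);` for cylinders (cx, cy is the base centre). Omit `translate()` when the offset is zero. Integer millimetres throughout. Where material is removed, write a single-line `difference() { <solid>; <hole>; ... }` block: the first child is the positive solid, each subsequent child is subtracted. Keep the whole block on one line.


difference() { translate([471, 470, 0]) cylinder(h = 337, r = 115); translate([471, 470, 0]) cylinder(h = 337, r = 88); }


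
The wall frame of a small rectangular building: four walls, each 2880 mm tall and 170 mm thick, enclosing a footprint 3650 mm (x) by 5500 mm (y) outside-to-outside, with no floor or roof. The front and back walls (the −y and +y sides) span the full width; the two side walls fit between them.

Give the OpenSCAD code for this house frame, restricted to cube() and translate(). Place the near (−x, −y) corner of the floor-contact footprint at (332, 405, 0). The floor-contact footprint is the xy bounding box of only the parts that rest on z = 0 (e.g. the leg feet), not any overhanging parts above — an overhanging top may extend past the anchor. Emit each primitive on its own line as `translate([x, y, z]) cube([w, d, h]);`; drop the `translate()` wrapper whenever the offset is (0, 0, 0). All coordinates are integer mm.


translate([332, 405, 0]) cube([3650, 170, 2880]);
translate([332, 5735, 0]) cube([3650, 170, 2880]);
translate([332, 575, 0]) cube([170, 5160, 2880]);
translate([3812, 575, 0]) cube([170, 5160, 2880]);


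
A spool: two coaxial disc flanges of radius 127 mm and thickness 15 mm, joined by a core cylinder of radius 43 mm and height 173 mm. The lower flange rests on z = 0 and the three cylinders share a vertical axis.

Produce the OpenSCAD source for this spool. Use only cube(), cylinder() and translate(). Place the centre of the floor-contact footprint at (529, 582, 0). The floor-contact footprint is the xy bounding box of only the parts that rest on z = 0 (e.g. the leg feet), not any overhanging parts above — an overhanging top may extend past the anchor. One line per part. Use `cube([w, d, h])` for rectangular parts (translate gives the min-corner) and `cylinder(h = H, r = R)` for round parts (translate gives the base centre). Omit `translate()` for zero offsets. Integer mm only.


translate([529, 582, 0]) cylinder(h = 15, r = 127);
translate([529, 582, 15]) cylinder(h = 173, r = 43);
translate([529, 582, 188]) cylinder(h = 15, r = 127);


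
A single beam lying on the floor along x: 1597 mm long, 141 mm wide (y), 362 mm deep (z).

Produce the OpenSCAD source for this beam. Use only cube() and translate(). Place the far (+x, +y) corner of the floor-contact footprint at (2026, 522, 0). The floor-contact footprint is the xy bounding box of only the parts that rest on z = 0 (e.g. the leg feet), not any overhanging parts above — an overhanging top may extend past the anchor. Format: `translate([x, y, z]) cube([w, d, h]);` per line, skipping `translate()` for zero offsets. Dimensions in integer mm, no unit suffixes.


translate([429, 381, 0]) cube([1597, 141, 362]);


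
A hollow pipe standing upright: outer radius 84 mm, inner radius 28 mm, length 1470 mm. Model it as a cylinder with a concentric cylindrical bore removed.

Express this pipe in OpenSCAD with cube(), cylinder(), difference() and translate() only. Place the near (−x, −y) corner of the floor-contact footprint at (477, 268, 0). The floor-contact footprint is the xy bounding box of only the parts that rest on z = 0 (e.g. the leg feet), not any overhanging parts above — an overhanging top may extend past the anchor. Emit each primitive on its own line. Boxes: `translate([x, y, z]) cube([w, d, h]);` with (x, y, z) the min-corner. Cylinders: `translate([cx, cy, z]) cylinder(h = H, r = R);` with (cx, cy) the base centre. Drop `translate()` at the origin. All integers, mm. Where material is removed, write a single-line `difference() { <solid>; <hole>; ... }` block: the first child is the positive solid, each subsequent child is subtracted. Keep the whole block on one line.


difference() { translate([561, 352, 0]) cylinder(h = 1470, r = 84); translate([561, 352, 0]) cylinder(h = 1470, r = 28); }


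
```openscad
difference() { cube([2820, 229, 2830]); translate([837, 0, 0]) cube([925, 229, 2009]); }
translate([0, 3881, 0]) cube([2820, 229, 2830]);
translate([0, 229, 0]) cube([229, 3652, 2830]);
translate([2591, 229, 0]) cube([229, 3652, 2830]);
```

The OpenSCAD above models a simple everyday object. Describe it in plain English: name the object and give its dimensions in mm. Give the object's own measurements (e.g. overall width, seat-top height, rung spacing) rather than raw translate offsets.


A single room: four walls, each 2830 mm tall and 229 mm thick, enclosing an outside footprint 2820×4110 mm (x × y), no floor or roof. The front and back walls (−y and +y sides) run the full x-width; the side walls fit between their inner faces. A door opening 925 mm wide and 2009 mm tall is cut through the front wall from the floor up, its −x edge 837 mm from the wall's −x end.


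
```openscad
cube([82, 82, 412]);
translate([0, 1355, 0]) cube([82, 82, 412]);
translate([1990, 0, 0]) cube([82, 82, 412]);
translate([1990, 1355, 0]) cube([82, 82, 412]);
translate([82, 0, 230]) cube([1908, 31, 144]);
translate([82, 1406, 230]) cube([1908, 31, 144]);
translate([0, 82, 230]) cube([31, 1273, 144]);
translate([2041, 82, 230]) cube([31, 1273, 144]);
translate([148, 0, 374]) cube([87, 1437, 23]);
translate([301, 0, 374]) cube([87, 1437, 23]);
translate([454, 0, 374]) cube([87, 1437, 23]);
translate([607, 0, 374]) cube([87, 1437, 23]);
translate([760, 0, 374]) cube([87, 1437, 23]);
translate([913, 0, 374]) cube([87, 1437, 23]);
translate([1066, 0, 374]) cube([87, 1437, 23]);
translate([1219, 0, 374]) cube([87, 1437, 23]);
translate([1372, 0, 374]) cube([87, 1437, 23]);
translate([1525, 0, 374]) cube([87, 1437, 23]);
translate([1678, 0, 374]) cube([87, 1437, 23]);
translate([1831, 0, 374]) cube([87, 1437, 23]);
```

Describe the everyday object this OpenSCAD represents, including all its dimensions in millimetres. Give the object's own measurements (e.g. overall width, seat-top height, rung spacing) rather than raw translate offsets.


A bed frame 2072 mm long (x) by 1437 mm wide (y). Four 82×82 mm corner posts, 412 mm tall, at the corners of the footprint. Four rails of 31 mm thickness and 144 mm height run between adjacent posts with their undersides at z = 230 mm, their outer faces flush with the outside of the frame (the two x-running rails run between the posts' inner faces; the two y-running rails run between the posts' inner faces). 12 slats, each 87 mm wide (x) and 23 mm thick, lie across the top of the two x-running rails, running the full 1437 mm width of the frame in y; along x they sit between the end posts with a 66 mm gap after the −x posts and between neighbouring slats, leaving 72 mm before the +x posts.


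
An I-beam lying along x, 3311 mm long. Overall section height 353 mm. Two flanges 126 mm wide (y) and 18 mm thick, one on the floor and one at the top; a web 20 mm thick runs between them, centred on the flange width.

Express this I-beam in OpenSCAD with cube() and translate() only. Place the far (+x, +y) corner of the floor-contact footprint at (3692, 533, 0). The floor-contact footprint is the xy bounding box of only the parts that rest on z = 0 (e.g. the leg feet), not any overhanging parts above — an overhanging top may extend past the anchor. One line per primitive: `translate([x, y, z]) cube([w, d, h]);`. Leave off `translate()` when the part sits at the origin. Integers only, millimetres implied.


translate([381, 407, 0]) cube([3311, 126, 18]);
translate([381, 460, 18]) cube([3311, 20, 317]);
translate([381, 407, 335]) cube([3311, 126, 18]);


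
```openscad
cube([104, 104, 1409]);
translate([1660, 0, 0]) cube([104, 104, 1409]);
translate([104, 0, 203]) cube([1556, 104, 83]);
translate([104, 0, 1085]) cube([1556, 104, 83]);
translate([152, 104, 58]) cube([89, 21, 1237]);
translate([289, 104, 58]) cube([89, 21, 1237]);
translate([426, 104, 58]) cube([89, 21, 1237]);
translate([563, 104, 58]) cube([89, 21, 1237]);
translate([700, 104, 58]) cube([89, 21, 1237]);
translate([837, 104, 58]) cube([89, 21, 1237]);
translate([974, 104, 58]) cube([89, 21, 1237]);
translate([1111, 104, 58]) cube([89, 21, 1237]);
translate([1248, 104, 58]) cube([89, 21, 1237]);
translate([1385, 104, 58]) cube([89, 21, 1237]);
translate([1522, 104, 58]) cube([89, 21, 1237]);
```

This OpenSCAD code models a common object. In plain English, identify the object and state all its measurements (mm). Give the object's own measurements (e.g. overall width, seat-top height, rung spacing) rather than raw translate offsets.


A fence section. Two 104×104 mm posts, 1409 mm tall, stand on the floor with a clear span of 1556 mm between their inner faces. Two horizontal rails of 104×83 mm section span the gap between the posts with their undersides at z = 203 mm and z = 1085 mm, flush with the posts' −y face. 11 pickets, each 89 mm wide, 21 mm thick and 1237 mm tall, are fixed to the +y face of the rails with their bottoms at z = 58 mm, spaced across the span with a 48 mm gap after the −x post and between neighbouring pickets, with 49 mm left before the +x post.


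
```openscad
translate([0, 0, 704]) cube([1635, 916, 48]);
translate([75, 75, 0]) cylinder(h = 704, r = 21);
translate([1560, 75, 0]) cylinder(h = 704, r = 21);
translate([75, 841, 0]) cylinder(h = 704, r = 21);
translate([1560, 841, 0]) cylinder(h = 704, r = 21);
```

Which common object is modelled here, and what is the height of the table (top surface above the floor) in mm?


A table. The table height is 752 mm.

A 1635×916×48 slab sits at z = 704 on four Ø42 mm round legs — a table. The top surface is at 704 + 48 = 752 mm.


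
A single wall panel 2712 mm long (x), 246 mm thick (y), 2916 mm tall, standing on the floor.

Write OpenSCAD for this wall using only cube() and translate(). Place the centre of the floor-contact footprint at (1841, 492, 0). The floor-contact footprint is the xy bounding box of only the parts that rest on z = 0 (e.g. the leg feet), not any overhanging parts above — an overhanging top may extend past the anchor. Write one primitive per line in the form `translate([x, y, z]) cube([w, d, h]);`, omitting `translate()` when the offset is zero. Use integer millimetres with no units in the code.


translate([485, 369, 0]) cube([2712, 246, 2916]);


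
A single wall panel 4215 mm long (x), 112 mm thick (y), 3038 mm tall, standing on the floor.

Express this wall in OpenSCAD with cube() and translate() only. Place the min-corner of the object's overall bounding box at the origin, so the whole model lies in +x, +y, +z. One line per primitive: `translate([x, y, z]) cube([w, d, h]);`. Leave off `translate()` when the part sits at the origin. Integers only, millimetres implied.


cube([4215, 112, 3038]);


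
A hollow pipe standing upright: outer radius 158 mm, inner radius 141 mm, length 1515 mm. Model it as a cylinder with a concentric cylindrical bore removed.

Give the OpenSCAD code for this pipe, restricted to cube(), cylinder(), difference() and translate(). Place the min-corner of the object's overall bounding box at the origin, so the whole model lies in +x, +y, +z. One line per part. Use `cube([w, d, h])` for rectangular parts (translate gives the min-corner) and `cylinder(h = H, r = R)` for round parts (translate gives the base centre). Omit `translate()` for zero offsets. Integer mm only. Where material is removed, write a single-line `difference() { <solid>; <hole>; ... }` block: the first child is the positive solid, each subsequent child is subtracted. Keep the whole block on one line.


difference() { translate([158, 158, 0]) cylinder(h = 1515, r = 158); translate([158, 158, 0]) cylinder(h = 1515, r = 141); }


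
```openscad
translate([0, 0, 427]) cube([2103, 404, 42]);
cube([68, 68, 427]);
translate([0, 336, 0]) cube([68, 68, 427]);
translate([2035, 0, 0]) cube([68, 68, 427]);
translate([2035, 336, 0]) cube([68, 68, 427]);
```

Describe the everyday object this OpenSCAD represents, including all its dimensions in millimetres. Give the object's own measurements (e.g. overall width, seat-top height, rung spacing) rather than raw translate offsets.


A long wooden bench with a 2103 mm (x) × 404 mm (y) seat, 42 mm thick, its top surface 469 mm above the floor. Four 68 mm square legs at the seat corners, flush with the edges, run from z = 0 to the seat underside.


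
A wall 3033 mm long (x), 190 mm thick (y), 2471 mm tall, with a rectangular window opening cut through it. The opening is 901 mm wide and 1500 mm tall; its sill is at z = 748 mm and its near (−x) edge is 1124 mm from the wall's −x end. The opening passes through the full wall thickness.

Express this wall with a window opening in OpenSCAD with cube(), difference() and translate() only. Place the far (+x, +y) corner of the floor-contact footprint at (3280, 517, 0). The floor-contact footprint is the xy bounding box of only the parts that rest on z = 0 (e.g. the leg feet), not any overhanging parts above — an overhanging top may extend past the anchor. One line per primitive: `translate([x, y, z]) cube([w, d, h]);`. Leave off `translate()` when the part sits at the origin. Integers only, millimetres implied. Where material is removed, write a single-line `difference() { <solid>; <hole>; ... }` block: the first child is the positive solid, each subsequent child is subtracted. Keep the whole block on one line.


difference() { translate([247, 327, 0]) cube([3033, 190, 2471]); translate([1371, 327, 748]) cube([901, 190, 1500]); }


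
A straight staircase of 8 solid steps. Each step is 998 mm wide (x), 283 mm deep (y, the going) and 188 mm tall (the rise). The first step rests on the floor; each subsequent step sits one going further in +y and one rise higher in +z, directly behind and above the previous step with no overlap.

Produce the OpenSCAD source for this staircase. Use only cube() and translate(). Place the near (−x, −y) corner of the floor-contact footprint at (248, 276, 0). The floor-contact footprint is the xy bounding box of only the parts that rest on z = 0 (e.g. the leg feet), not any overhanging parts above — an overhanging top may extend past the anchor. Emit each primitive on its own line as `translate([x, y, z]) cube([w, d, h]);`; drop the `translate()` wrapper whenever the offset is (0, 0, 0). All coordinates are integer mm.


translate([248, 276, 0]) cube([998, 283, 188]);
translate([248, 559, 188]) cube([998, 283, 188]);
translate([248, 842, 376]) cube([998, 283, 188]);
translate([248, 1125, 564]) cube([998, 283, 188]);
translate([248, 1408, 752]) cube([998, 283, 188]);
translate([248, 1691, 940]) cube([998, 283, 188]);
translate([248, 1974, 1128]) cube([998, 283, 188]);
translate([248, 2257, 1316]) cube([998, 283, 188]);


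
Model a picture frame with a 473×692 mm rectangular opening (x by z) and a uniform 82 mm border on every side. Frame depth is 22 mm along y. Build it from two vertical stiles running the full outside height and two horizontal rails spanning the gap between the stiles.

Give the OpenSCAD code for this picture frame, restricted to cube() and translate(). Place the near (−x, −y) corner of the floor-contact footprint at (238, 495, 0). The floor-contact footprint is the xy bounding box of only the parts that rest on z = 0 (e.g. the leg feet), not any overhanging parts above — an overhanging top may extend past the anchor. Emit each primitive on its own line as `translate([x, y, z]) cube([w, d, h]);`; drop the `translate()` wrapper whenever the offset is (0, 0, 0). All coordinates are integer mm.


translate([238, 495, 0]) cube([82, 22, 856]);
translate([793, 495, 0]) cube([82, 22, 856]);
translate([320, 495, 0]) cube([473, 22, 82]);
translate([320, 495, 774]) cube([473, 22, 82]);


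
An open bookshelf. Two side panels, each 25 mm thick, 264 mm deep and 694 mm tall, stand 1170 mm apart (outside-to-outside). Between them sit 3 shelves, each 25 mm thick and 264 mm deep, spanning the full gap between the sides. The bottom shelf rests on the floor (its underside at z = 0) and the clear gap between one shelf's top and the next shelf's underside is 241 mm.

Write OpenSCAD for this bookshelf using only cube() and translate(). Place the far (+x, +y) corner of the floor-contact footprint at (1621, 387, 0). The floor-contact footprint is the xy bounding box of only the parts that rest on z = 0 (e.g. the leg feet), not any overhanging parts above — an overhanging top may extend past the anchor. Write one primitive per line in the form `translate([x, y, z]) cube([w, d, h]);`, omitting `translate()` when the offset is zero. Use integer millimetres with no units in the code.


translate([451, 123, 0]) cube([25, 264, 694]);
translate([1596, 123, 0]) cube([25, 264, 694]);
translate([476, 123, 0]) cube([1120, 264, 25]);
translate([476, 123, 266]) cube([1120, 264, 25]);
translate([476, 123, 532]) cube([1120, 264, 25]);


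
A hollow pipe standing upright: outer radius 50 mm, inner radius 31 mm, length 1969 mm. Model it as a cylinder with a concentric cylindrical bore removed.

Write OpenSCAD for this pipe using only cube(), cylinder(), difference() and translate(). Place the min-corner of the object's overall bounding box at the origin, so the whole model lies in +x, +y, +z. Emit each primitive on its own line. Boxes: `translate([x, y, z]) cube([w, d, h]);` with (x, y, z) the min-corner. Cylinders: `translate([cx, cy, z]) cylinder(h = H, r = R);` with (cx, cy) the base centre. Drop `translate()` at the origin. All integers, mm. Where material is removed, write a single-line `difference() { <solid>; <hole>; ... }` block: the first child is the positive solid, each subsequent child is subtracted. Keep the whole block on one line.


difference() { translate([50, 50, 0]) cylinder(h = 1969, r = 50); translate([50, 50, 0]) cylinder(h = 1969, r = 31); }


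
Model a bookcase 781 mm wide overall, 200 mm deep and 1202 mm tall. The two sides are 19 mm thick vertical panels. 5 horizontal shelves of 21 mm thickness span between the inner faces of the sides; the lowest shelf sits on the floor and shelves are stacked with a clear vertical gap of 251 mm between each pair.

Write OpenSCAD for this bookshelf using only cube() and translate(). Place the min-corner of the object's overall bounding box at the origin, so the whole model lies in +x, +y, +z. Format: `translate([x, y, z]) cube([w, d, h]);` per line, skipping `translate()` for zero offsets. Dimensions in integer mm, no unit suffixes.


cube([19, 200, 1202]);
translate([762, 0, 0]) cube([19, 200, 1202]);
translate([19, 0, 0]) cube([743, 200, 21]);
translate([19, 0, 272]) cube([743, 200, 21]);
translate([19, 0, 544]) cube([743, 200, 21]);
translate([19, 0, 816]) cube([743, 200, 21]);
translate([19, 0, 1088]) cube([743, 200, 21]);


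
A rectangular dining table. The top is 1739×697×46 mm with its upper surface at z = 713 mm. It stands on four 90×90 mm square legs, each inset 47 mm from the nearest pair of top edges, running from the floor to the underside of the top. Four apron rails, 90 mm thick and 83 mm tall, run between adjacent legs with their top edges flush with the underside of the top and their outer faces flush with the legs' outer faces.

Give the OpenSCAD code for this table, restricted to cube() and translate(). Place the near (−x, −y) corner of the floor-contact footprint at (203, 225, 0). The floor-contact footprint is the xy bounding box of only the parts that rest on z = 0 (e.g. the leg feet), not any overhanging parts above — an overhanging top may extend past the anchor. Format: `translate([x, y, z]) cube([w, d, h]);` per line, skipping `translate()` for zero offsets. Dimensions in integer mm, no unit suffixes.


translate([156, 178, 667]) cube([1739, 697, 46]);
translate([203, 225, 0]) cube([90, 90, 667]);
translate([1758, 225, 0]) cube([90, 90, 667]);
translate([203, 738, 0]) cube([90, 90, 667]);
translate([1758, 738, 0]) cube([90, 90, 667]);
translate([293, 225, 584]) cube([1465, 90, 83]);
translate([293, 738, 584]) cube([1465, 90, 83]);
translate([203, 315, 584]) cube([90, 423, 83]);
translate([1758, 315, 584]) cube([90, 423, 83]);


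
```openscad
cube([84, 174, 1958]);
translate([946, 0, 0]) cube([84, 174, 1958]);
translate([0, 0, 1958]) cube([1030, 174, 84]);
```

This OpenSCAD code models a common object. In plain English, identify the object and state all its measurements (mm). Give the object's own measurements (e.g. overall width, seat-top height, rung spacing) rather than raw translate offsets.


A door frame. The clear opening is 862 mm wide and 1958 mm high. Two 84 mm wide jambs, 174 mm deep, stand either side of the opening from the floor to the top of the opening. A 84 mm thick head sits across the top of both jambs, spanning the full outside width of the frame.


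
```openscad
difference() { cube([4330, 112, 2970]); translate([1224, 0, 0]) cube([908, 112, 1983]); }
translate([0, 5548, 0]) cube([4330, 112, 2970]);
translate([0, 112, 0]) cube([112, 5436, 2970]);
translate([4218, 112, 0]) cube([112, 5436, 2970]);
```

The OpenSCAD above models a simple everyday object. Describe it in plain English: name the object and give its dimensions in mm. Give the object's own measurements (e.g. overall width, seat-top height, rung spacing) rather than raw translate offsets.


A single room: four walls, each 2970 mm tall and 112 mm thick, enclosing an outside footprint 4330×5660 mm (x × y), no floor or roof. The front and back walls (−y and +y sides) run the full x-width; the side walls fit between their inner faces. A door opening 908 mm wide and 1983 mm tall is cut through the front wall from the floor up, its −x edge 1224 mm from the wall's −x end.


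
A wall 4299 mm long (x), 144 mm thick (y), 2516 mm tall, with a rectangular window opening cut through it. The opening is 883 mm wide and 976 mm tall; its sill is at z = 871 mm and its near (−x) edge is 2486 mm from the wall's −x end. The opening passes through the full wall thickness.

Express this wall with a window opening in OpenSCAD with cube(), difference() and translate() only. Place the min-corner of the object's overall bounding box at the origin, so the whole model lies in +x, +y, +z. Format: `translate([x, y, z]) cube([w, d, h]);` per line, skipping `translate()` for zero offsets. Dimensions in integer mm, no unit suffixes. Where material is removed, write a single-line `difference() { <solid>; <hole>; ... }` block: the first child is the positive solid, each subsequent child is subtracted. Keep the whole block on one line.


difference() { cube([4299, 144, 2516]); translate([2486, 0, 871]) cube([883, 144, 976]); }


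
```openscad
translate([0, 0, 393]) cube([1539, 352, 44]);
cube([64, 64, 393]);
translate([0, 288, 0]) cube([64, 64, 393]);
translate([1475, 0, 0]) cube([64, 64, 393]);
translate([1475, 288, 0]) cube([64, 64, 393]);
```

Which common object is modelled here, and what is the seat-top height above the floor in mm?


A bench. The seat-top height is 437 mm.

A long slab on four corner posts — a bench. The slab sits at z = 393 with thickness 44, so the top is 393 + 44 = 437 mm.


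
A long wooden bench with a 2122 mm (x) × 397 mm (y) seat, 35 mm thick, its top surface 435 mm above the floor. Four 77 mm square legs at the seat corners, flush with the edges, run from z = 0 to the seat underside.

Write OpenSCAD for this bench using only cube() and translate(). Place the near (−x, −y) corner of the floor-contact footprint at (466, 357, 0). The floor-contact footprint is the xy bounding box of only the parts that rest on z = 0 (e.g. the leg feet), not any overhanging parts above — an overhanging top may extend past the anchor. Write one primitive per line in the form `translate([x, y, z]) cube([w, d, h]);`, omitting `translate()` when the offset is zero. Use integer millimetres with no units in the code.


translate([466, 357, 400]) cube([2122, 397, 35]);
translate([466, 357, 0]) cube([77, 77, 400]);
translate([466, 677, 0]) cube([77, 77, 400]);
translate([2511, 357, 0]) cube([77, 77, 400]);
translate([2511, 677, 0]) cube([77, 77, 400]);


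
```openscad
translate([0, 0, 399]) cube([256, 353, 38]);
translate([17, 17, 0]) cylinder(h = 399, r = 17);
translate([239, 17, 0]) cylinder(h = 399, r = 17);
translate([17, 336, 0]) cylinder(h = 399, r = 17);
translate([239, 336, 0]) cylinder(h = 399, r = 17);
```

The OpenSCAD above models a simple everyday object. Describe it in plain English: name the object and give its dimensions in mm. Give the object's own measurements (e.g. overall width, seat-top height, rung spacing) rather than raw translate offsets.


A four-legged stool. The seat is a 256×353×38 mm slab whose top surface is at z = 437 mm; four round legs, each 34 mm in diameter, run from the floor (z = 0) to the underside of the seat, each leg's axis is inset half a diameter from the nearest pair of seat edges (so the leg's bounding box is flush with the corner).


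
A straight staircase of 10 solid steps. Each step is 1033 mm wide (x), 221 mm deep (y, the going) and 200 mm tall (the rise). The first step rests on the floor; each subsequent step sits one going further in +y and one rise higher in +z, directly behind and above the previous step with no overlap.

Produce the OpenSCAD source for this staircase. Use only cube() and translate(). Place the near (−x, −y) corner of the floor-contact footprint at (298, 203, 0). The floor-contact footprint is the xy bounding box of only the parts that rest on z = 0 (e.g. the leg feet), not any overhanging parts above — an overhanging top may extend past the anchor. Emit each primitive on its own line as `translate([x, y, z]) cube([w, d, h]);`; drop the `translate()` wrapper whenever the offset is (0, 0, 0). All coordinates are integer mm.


translate([298, 203, 0]) cube([1033, 221, 200]);
translate([298, 424, 200]) cube([1033, 221, 200]);
translate([298, 645, 400]) cube([1033, 221, 200]);
translate([298, 866, 600]) cube([1033, 221, 200]);
translate([298, 1087, 800]) cube([1033, 221, 200]);
translate([298, 1308, 1000]) cube([1033, 221, 200]);
translate([298, 1529, 1200]) cube([1033, 221, 200]);
translate([298, 1750, 1400]) cube([1033, 221, 200]);
translate([298, 1971, 1600]) cube([1033, 221, 200]);
translate([298, 2192, 1800]) cube([1033, 221, 200]);


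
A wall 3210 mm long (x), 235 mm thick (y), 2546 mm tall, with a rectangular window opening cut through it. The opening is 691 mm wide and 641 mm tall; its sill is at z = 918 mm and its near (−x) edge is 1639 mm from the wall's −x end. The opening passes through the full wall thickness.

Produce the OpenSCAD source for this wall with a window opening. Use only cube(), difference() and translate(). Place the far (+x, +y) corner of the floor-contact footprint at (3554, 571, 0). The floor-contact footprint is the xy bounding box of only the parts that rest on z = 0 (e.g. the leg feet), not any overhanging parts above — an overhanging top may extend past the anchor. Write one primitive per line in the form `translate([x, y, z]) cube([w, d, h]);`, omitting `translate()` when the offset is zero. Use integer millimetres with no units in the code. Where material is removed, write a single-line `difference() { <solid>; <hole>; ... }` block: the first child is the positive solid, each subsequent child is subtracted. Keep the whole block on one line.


difference() { translate([344, 336, 0]) cube([3210, 235, 2546]); translate([1983, 336, 918]) cube([691, 235, 641]); }


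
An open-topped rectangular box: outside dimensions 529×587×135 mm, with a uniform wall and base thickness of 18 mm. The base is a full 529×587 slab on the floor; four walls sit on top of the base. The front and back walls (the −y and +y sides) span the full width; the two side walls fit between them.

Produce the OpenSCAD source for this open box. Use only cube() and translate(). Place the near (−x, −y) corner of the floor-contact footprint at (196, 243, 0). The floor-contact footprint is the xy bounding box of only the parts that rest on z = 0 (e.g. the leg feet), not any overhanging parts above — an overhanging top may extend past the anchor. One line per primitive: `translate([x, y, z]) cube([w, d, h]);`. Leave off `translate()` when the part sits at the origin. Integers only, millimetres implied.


translate([196, 243, 0]) cube([529, 587, 18]);
translate([196, 243, 18]) cube([529, 18, 117]);
translate([196, 812, 18]) cube([529, 18, 117]);
translate([196, 261, 18]) cube([18, 551, 117]);
translate([707, 261, 18]) cube([18, 551, 117]);


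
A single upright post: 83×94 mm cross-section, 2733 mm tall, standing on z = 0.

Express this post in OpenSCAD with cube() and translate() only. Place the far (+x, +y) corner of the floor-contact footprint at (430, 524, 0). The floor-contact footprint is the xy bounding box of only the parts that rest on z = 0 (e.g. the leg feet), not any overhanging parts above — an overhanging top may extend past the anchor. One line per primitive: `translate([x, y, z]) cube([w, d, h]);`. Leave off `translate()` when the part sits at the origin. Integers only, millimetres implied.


translate([347, 430, 0]) cube([83, 94, 2733]);


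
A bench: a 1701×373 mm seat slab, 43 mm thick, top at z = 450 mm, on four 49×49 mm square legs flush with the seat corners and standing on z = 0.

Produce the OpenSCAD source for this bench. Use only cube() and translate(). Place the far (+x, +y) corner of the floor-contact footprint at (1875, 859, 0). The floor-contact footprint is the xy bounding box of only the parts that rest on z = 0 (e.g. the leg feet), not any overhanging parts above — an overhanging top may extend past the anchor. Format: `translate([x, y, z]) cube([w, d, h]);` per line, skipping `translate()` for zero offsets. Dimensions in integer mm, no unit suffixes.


// leg_h = 450 − 43 = 407
translate([174, 486, 407]) cube([1701, 373, 43]);
translate([174, 486, 0]) cube([49, 49, 407]);
translate([174, 810, 0]) cube([49, 49, 407]);
translate([1826, 486, 0]) cube([49, 49, 407]);
translate([1826, 810, 0]) cube([49, 49, 407]);


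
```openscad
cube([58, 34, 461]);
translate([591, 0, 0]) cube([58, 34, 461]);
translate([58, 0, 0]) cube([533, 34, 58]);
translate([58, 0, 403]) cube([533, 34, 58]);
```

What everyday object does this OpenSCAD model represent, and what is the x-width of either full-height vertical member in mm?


A picture frame. The border width is 58 mm.

Four thin pieces enclosing a rectangular opening — a picture frame. The two full-height stiles are 461 mm tall; the top rail sits at z = 403 and is 58 mm tall, so the border above the opening is 461 − 403 = 58 mm, matching the stile x-width.


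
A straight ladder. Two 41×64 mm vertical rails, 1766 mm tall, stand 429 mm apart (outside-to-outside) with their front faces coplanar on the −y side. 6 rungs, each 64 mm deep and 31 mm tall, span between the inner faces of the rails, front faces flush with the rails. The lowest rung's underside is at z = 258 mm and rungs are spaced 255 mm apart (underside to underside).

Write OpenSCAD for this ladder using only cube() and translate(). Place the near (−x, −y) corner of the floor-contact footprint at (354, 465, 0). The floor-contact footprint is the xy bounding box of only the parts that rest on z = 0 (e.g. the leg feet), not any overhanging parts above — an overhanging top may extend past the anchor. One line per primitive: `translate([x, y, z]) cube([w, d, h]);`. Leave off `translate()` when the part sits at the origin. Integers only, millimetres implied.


translate([354, 465, 0]) cube([41, 64, 1766]);
translate([742, 465, 0]) cube([41, 64, 1766]);
translate([395, 465, 258]) cube([347, 64, 31]);
translate([395, 465, 513]) cube([347, 64, 31]);
translate([395, 465, 768]) cube([347, 64, 31]);
translate([395, 465, 1023]) cube([347, 64, 31]);
translate([395, 465, 1278]) cube([347, 64, 31]);
translate([395, 465, 1533]) cube([347, 64, 31]);


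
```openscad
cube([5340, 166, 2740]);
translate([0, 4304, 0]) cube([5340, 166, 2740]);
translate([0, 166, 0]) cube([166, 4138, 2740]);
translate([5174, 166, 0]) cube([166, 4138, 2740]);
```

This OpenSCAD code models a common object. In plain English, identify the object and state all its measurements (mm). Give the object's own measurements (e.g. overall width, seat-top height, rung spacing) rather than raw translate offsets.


The wall frame of a small rectangular building: four walls, each 2740 mm tall and 166 mm thick, enclosing a footprint 5340 mm (x) by 4470 mm (y) outside-to-outside, with no floor or roof. The front and back walls (the −y and +y sides) span the full width; the two side walls fit between them.


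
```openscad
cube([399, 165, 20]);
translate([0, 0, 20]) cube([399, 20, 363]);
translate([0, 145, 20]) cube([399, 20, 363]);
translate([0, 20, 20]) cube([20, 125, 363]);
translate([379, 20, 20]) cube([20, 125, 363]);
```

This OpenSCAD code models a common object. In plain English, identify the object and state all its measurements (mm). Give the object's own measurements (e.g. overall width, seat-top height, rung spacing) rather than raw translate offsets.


An open-topped rectangular box: outside dimensions 399×165×383 mm, with a uniform wall and base thickness of 20 mm. The base is a full 399×165 slab on the floor; four walls sit on top of the base. The front and back walls (the −y and +y sides) span the full width; the two side walls fit between them.


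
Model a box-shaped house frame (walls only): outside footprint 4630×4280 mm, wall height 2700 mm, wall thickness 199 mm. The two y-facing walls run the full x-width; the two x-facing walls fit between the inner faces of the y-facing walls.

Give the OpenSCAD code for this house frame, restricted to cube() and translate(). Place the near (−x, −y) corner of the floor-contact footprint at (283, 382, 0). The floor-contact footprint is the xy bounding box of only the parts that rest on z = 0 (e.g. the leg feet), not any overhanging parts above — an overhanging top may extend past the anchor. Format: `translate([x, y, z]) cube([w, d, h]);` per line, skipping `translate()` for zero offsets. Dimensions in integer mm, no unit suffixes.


translate([283, 382, 0]) cube([4630, 199, 2700]);
translate([283, 4463, 0]) cube([4630, 199, 2700]);
translate([283, 581, 0]) cube([199, 3882, 2700]);
translate([4714, 581, 0]) cube([199, 3882, 2700]);


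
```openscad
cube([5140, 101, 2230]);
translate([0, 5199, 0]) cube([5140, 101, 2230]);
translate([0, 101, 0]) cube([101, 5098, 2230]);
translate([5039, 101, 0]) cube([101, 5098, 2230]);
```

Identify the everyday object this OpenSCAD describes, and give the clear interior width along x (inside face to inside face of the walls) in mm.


A house (or room) frame. The interior width is 4938 mm.

Four 2230 mm walls enclosing a rectangle with no floor or roof — a room or house frame. Outside width is 5140 mm and wall thickness is 101 mm, so the interior width is 5140 − 2 × 101 = 4938 mm.


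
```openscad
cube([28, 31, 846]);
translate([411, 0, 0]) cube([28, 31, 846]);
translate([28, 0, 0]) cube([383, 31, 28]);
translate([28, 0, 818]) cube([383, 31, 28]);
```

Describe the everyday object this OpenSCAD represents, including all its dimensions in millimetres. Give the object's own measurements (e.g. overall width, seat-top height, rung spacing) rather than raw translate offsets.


A rectangular picture frame lying in the x–z plane (depth along y). The opening is 383 mm wide (x) by 790 mm tall (z), surrounded by a border 28 mm wide on all four sides. The frame is 31 mm deep and is made of two full-height vertical stiles with two horizontal rails fitted between them.


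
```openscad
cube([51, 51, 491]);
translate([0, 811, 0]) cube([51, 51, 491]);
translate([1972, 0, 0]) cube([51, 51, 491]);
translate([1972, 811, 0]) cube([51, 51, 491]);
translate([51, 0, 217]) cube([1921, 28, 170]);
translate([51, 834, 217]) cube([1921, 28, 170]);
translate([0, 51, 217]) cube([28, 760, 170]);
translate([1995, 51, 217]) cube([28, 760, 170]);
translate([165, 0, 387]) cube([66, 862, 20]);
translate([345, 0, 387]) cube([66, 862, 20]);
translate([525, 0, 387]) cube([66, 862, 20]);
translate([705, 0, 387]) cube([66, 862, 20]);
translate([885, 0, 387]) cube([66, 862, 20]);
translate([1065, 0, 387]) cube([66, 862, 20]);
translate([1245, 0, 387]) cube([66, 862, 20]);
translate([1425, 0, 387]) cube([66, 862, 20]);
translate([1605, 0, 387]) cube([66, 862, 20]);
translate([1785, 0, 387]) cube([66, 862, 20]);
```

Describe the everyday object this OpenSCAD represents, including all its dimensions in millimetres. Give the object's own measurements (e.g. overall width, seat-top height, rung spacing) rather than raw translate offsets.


A bed frame 2023 mm long (x) by 862 mm wide (y). Four 51×51 mm corner posts, 491 mm tall, at the corners of the footprint. Four rails of 28 mm thickness and 170 mm height run between adjacent posts with their undersides at z = 217 mm, their outer faces flush with the outside of the frame (the two x-running rails run between the posts' inner faces; the two y-running rails run between the posts' inner faces). 10 slats, each 66 mm wide (x) and 20 mm thick, lie across the top of the two x-running rails, running the full 862 mm width of the frame in y; along x they sit between the end posts with a 114 mm gap after the −x posts and between neighbouring slats, leaving 121 mm before the +x posts.
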